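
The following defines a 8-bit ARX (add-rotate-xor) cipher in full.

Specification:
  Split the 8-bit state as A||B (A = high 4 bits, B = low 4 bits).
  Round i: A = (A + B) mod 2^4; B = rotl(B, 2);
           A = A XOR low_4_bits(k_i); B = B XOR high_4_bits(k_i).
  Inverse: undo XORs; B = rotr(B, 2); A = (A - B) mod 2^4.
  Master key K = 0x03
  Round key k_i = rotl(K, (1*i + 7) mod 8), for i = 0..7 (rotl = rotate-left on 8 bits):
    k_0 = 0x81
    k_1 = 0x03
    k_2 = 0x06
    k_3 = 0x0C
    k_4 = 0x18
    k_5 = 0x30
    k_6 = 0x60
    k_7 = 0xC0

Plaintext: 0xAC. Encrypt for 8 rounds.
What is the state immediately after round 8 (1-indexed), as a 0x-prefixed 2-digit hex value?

s_0 = plaintext = 0xAC
s_1 = Round(s_0, k_0) = 0x7B
s_2 = Round(s_1, k_1) = 0x1E
s_3 = Round(s_2, k_2) = 0x9B
s_4 = Round(s_3, k_3) = 0x8E
s_5 = Round(s_4, k_4) = 0xEA
s_6 = Round(s_5, k_5) = 0x89
s_7 = Round(s_6, k_6) = 0x10
s_8 = Round(s_7, k_7) = 0x1C

0x1C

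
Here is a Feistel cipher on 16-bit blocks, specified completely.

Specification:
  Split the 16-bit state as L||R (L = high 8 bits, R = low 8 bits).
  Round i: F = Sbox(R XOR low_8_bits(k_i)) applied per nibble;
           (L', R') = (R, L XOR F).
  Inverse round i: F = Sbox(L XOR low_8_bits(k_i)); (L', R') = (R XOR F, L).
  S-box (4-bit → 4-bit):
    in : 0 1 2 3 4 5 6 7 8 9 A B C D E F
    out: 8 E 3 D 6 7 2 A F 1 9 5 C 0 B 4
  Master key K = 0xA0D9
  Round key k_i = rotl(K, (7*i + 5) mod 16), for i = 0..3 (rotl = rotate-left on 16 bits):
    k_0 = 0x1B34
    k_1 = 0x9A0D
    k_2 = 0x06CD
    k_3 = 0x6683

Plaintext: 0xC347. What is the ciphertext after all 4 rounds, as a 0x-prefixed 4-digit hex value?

s_0 = plaintext = 0xC347
s_1 = Round(s_0, k_0) = 0x476E
s_2 = Round(s_1, k_1) = 0x6E6A
s_3 = Round(s_2, k_2) = 0x6AF4
s_4 = Round(s_3, k_3) = 0xF4C0

0xF4C0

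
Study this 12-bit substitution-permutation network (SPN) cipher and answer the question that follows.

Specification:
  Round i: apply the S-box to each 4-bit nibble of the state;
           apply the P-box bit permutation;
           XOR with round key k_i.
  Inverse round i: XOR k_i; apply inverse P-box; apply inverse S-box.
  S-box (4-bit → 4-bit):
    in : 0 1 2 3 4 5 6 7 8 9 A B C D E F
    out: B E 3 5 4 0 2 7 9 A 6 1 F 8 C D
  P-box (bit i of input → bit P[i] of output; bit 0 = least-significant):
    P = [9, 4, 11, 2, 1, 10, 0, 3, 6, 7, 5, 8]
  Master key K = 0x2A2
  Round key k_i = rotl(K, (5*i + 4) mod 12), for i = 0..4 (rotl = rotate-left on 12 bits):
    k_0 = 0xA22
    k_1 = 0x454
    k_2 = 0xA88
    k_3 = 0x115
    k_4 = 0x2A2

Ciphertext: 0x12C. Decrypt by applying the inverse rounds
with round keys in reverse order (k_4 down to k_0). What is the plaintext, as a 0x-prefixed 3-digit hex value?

s_0 = ciphertext = 0x12C
s_1 = InvRound(s_0, k_4) = 0x988
s_2 = InvRound(s_1, k_3) = 0x6E1
s_3 = InvRound(s_2, k_2) = 0x314
s_4 = InvRound(s_3, k_1) = 0x86B
s_5 = InvRound(s_4, k_0) = 0xBEB

0xBEB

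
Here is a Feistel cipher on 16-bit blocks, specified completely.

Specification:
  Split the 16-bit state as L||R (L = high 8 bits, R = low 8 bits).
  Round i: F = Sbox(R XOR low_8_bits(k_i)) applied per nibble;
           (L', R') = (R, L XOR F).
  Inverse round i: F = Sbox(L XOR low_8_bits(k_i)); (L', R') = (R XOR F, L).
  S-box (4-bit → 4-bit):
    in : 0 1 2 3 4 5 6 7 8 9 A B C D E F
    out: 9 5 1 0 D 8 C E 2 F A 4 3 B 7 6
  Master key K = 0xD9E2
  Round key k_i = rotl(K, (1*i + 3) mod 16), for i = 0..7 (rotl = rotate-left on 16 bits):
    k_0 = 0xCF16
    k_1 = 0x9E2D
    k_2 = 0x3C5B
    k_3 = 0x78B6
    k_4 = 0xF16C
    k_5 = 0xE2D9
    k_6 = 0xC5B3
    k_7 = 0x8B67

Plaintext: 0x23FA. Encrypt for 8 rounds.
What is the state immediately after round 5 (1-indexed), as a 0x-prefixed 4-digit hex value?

s_0 = plaintext = 0x23FA
s_1 = Round(s_0, k_0) = 0xFA50
s_2 = Round(s_1, k_1) = 0x5011
s_3 = Round(s_2, k_2) = 0x118A
s_4 = Round(s_3, k_3) = 0x8A12
s_5 = Round(s_4, k_4) = 0x126D
s_6 = Round(s_5, k_5) = 0x6D5F
s_7 = Round(s_6, k_6) = 0x5F1E
s_8 = Round(s_7, k_7) = 0x1EB0

0x126D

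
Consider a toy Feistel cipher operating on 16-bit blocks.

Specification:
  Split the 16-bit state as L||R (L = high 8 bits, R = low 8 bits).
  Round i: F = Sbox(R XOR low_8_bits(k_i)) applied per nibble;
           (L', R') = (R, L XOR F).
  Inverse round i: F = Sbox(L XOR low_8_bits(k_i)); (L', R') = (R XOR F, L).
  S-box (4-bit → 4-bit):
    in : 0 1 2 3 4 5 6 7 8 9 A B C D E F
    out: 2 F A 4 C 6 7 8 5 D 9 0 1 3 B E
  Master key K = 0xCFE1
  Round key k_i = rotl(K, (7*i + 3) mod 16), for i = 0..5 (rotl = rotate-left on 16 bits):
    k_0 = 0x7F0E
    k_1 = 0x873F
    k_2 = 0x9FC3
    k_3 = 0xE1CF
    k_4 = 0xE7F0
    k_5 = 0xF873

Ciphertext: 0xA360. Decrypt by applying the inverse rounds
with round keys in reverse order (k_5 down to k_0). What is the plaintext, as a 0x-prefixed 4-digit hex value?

0x02EA

s_0 = ciphertext = 0xA360
s_1 = InvRound(s_0, k_5) = 0x52A3
s_2 = InvRound(s_1, k_4) = 0x3952
s_3 = InvRound(s_2, k_3) = 0xB539
s_4 = InvRound(s_3, k_2) = 0xBEB5
s_5 = InvRound(s_4, k_1) = 0xEABE
s_6 = InvRound(s_5, k_0) = 0x02EA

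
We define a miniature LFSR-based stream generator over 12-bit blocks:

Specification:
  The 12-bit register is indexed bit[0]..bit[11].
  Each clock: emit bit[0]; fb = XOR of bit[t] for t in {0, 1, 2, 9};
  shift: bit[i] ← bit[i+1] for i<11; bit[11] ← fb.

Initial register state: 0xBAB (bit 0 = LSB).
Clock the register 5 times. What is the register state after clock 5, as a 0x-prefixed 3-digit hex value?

0xCDD

reg_0 = 0xBAB
clock 1: out=1, reg = 0xDD5
clock 2: out=1, reg = 0x6EA
clock 3: out=0, reg = 0x375
clock 4: out=1, reg = 0x9BA
clock 5: out=0, reg = 0xCDD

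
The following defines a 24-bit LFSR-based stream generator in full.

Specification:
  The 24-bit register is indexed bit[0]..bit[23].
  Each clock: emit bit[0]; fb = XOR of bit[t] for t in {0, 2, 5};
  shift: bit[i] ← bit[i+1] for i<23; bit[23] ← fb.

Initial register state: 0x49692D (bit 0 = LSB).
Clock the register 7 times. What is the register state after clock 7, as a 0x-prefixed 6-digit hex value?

0x5E92D2

reg_0 = 0x49692D
clock 1: out=1, reg = 0xA4B496
clock 2: out=0, reg = 0xD25A4B
clock 3: out=1, reg = 0xE92D25
clock 4: out=1, reg = 0xF49692
clock 5: out=0, reg = 0x7A4B49
clock 6: out=1, reg = 0xBD25A4
clock 7: out=0, reg = 0x5E92D2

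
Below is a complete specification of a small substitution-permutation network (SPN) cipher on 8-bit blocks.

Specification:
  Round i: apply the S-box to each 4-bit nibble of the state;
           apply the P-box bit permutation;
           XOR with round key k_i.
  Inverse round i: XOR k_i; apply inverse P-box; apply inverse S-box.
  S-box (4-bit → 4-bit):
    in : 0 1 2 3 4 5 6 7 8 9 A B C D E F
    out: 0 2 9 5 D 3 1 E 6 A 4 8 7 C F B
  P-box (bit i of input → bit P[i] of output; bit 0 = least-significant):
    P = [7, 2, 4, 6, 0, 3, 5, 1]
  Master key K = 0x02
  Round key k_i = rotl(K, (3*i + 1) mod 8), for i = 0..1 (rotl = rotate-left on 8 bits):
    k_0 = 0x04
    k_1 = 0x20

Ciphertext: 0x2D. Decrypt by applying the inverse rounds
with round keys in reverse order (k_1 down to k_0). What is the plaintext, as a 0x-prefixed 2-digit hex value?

s_0 = ciphertext = 0x2D
s_1 = InvRound(s_0, k_1) = 0x51
s_2 = InvRound(s_1, k_0) = 0x67

0x67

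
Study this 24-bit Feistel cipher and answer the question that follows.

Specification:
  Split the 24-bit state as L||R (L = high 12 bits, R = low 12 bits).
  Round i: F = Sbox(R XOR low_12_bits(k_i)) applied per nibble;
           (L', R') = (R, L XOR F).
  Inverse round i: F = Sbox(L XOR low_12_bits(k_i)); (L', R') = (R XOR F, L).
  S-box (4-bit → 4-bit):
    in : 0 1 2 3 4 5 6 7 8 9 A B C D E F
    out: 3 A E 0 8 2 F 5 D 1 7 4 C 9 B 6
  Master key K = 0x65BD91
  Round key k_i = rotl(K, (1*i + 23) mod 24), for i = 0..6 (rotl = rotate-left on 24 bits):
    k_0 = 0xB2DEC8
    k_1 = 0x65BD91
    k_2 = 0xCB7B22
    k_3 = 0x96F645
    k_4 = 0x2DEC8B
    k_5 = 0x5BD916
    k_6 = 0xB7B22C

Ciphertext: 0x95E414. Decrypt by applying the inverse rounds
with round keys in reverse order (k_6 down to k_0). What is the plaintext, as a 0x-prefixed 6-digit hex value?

s_0 = ciphertext = 0x95E414
s_1 = InvRound(s_0, k_6) = 0x04A95E
s_2 = InvRound(s_1, k_5) = 0x87204A
s_3 = InvRound(s_2, k_4) = 0x82B872
s_4 = InvRound(s_3, k_3) = 0x38982B
s_5 = InvRound(s_4, k_2) = 0x55F389
s_6 = InvRound(s_5, k_1) = 0xE4255F
s_7 = InvRound(s_6, k_0) = 0x688E42

0x688E42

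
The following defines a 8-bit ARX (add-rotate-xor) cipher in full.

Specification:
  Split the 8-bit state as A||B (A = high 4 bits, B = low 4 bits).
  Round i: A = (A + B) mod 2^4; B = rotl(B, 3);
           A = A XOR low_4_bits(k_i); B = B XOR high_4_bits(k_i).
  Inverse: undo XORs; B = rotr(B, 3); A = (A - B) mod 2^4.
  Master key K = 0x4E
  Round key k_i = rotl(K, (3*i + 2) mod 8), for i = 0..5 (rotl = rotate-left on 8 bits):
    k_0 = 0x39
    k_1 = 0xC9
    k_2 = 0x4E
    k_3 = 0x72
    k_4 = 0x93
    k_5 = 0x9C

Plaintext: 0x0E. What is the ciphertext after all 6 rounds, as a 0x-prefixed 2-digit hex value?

s_0 = plaintext = 0x0E
s_1 = Round(s_0, k_0) = 0x74
s_2 = Round(s_1, k_1) = 0x2E
s_3 = Round(s_2, k_2) = 0xE3
s_4 = Round(s_3, k_3) = 0x3E
s_5 = Round(s_4, k_4) = 0x2E
s_6 = Round(s_5, k_5) = 0xCE

0xCE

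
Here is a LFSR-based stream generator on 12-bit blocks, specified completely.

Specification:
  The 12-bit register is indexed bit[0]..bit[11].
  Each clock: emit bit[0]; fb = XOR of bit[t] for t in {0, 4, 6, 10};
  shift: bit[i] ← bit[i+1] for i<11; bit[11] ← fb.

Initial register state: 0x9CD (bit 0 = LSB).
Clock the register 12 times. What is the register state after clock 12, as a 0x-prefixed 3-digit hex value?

0xBE4

reg_0 = 0x9CD
clock 1: out=1, reg = 0x4E6
clock 2: out=0, reg = 0x273
clock 3: out=1, reg = 0x939
clock 4: out=1, reg = 0x49C
clock 5: out=0, reg = 0x24E
clock 6: out=0, reg = 0x927
clock 7: out=1, reg = 0xC93
clock 8: out=1, reg = 0xE49
clock 9: out=1, reg = 0xF24
clock 10: out=0, reg = 0xF92
clock 11: out=0, reg = 0x7C9
clock 12: out=1, reg = 0xBE4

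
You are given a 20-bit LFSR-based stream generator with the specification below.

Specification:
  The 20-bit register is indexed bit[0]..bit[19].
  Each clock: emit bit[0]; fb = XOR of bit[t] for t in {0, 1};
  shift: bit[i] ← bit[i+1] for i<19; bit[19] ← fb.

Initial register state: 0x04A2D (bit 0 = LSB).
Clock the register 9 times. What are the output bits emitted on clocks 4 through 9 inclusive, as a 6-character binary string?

101000

reg_0 = 0x04A2D
clock 1: out=1, reg = 0x82516
clock 2: out=0, reg = 0xC128B
clock 3: out=1, reg = 0x60945
clock 4: out=1, reg = 0xB04A2
clock 5: out=0, reg = 0xD8251
clock 6: out=1, reg = 0xEC128
clock 7: out=0, reg = 0x76094
clock 8: out=0, reg = 0x3B04A
clock 9: out=0, reg = 0x9D825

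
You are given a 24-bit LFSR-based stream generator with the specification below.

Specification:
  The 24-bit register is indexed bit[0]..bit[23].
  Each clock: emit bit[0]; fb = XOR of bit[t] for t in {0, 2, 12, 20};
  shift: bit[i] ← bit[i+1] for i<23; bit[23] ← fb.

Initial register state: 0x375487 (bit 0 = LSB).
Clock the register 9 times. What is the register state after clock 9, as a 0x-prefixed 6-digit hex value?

reg_0 = 0x375487
clock 1: out=1, reg = 0x1BAA43
clock 2: out=1, reg = 0x0DD521
clock 3: out=1, reg = 0x06EA90
clock 4: out=0, reg = 0x037548
clock 5: out=0, reg = 0x81BAA4
clock 6: out=0, reg = 0x40DD52
clock 7: out=0, reg = 0xA06EA9
clock 8: out=1, reg = 0xD03754
clock 9: out=0, reg = 0xE81BAA

0xE81BAA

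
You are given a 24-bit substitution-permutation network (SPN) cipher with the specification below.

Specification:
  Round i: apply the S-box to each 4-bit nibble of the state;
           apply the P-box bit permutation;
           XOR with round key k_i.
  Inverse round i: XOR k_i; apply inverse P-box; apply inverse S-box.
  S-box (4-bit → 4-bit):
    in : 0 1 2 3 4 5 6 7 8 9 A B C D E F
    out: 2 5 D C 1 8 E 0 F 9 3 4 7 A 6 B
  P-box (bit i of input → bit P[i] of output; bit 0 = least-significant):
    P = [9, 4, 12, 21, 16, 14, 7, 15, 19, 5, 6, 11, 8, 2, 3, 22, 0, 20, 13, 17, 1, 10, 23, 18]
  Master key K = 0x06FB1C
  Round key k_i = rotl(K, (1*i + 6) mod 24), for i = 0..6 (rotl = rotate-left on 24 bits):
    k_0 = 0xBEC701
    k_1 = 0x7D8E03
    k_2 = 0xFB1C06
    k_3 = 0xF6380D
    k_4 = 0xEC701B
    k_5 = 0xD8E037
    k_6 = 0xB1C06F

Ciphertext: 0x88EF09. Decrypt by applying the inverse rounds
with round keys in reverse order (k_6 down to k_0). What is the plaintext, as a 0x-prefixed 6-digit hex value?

0xCDD6A4

s_0 = ciphertext = 0x88EF09
s_1 = InvRound(s_0, k_6) = 0xAEA849
s_2 = InvRound(s_1, k_5) = 0x9D660D
s_3 = InvRound(s_2, k_4) = 0xA0D748
s_4 = InvRound(s_3, k_3) = 0xD8F3D4
s_5 = InvRound(s_4, k_2) = 0xA3438F
s_6 = InvRound(s_5, k_1) = 0x6D8967
s_7 = InvRound(s_6, k_0) = 0xCDD6A4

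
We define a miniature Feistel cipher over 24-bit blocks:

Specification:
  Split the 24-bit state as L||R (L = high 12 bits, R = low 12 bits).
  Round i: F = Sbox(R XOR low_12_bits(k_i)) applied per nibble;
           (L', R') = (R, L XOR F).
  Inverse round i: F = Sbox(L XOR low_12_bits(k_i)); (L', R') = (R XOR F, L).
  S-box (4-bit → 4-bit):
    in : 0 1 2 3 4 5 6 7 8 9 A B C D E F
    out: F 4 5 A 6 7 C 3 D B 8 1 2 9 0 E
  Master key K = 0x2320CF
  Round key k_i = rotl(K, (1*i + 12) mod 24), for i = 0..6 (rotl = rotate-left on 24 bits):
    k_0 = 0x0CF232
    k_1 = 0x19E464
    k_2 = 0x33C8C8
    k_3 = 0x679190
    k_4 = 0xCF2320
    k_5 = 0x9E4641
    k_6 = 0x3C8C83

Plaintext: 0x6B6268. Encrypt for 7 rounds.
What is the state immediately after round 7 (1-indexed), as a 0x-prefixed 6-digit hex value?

0xC225BF

s_0 = plaintext = 0x6B6268
s_1 = Round(s_0, k_0) = 0x2689CE
s_2 = Round(s_1, k_1) = 0x9CEBE0
s_3 = Round(s_2, k_2) = 0xBE0393
s_4 = Round(s_3, k_3) = 0x393E1A
s_5 = Round(s_4, k_4) = 0xE1AA3B
s_6 = Round(s_5, k_5) = 0xA3BC22
s_7 = Round(s_6, k_6) = 0xC225BF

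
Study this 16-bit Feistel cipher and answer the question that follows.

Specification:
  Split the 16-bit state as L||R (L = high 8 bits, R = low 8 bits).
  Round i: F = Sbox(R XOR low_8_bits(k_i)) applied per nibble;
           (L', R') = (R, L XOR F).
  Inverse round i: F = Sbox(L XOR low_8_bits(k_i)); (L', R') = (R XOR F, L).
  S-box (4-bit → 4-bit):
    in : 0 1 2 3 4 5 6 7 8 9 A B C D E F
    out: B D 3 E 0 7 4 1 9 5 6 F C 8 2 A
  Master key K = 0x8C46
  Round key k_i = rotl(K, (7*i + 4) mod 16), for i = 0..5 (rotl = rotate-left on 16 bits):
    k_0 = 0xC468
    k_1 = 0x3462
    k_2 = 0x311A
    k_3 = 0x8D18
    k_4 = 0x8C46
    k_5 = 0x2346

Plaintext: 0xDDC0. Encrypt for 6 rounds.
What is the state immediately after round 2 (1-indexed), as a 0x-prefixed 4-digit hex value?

s_0 = plaintext = 0xDDC0
s_1 = Round(s_0, k_0) = 0xC0B4
s_2 = Round(s_1, k_1) = 0xB444
s_3 = Round(s_2, k_2) = 0x44C6
s_4 = Round(s_3, k_3) = 0xC6C6
s_5 = Round(s_4, k_4) = 0xC65D
s_6 = Round(s_5, k_5) = 0x5D19

0xB444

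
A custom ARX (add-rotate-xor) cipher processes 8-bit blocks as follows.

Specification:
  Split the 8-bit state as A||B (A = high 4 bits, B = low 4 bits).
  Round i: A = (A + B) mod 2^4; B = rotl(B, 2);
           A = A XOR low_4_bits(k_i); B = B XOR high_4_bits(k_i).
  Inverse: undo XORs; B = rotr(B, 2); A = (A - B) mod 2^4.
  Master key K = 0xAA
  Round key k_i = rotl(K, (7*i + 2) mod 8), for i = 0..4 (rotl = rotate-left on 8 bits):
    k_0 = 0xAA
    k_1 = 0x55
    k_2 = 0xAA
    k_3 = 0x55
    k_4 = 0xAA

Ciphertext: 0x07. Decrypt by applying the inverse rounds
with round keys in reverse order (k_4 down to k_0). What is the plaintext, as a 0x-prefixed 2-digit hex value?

s_0 = ciphertext = 0x07
s_1 = InvRound(s_0, k_4) = 0x37
s_2 = InvRound(s_1, k_3) = 0xE8
s_3 = InvRound(s_2, k_2) = 0xC8
s_4 = InvRound(s_3, k_1) = 0x27
s_5 = InvRound(s_4, k_0) = 0x17

0x17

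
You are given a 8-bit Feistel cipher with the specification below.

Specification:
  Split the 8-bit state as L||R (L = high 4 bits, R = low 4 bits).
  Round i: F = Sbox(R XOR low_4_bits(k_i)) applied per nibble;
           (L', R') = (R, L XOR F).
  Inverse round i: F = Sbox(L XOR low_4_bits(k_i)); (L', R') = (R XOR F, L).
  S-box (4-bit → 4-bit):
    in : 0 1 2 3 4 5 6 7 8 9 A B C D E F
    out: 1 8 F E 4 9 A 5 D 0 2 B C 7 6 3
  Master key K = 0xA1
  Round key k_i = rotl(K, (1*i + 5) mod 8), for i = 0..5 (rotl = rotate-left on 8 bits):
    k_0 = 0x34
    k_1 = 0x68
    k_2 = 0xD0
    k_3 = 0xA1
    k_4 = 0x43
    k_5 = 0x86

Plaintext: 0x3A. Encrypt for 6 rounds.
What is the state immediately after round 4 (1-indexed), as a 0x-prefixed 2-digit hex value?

s_0 = plaintext = 0x3A
s_1 = Round(s_0, k_0) = 0xA5
s_2 = Round(s_1, k_1) = 0x5D
s_3 = Round(s_2, k_2) = 0xD2
s_4 = Round(s_3, k_3) = 0x23
s_5 = Round(s_4, k_4) = 0x33
s_6 = Round(s_5, k_5) = 0x3A

0x23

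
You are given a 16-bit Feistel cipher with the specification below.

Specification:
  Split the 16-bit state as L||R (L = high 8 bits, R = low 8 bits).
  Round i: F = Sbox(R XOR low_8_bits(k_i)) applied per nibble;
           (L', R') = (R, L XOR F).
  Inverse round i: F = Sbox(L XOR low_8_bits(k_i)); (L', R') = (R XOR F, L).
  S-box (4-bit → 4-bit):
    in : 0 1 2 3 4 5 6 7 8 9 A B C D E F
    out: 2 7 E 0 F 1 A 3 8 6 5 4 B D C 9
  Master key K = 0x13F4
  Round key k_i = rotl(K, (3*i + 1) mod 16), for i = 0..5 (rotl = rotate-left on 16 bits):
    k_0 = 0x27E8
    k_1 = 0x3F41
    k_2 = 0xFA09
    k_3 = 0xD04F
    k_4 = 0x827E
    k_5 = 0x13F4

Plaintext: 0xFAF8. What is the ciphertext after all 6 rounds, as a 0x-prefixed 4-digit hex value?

s_0 = plaintext = 0xFAF8
s_1 = Round(s_0, k_0) = 0xF888
s_2 = Round(s_1, k_1) = 0x884E
s_3 = Round(s_2, k_2) = 0x4E7B
s_4 = Round(s_3, k_3) = 0x7B41
s_5 = Round(s_4, k_4) = 0x4172
s_6 = Round(s_5, k_5) = 0x72CB

0x72CB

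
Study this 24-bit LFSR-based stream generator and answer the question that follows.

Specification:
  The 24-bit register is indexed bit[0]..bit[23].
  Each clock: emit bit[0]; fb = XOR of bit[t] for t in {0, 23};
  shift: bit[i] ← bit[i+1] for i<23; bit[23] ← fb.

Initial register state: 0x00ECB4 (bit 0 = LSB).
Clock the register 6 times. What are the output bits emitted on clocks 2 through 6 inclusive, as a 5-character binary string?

reg_0 = 0x00ECB4
clock 1: out=0, reg = 0x00765A
clock 2: out=0, reg = 0x003B2D
clock 3: out=1, reg = 0x801D96
clock 4: out=0, reg = 0xC00ECB
clock 5: out=1, reg = 0x600765
clock 6: out=1, reg = 0xB003B2

01011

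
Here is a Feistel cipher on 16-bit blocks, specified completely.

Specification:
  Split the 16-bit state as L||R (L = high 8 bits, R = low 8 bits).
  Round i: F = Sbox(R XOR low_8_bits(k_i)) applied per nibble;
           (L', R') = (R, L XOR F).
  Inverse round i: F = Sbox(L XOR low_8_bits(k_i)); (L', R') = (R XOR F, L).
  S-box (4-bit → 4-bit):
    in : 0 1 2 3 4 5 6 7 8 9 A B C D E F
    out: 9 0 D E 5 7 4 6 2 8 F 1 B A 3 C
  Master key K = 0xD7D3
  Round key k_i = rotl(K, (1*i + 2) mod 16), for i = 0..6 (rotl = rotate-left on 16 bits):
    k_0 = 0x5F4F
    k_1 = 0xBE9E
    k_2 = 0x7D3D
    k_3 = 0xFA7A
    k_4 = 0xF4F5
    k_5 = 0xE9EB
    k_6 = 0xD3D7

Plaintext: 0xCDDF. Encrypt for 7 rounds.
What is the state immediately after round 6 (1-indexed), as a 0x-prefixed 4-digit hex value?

0xA76E

s_0 = plaintext = 0xCDDF
s_1 = Round(s_0, k_0) = 0xDF44
s_2 = Round(s_1, k_1) = 0x4470
s_3 = Round(s_2, k_2) = 0x701E
s_4 = Round(s_3, k_3) = 0x1E35
s_5 = Round(s_4, k_4) = 0x35A7
s_6 = Round(s_5, k_5) = 0xA76E
s_7 = Round(s_6, k_6) = 0x6EBF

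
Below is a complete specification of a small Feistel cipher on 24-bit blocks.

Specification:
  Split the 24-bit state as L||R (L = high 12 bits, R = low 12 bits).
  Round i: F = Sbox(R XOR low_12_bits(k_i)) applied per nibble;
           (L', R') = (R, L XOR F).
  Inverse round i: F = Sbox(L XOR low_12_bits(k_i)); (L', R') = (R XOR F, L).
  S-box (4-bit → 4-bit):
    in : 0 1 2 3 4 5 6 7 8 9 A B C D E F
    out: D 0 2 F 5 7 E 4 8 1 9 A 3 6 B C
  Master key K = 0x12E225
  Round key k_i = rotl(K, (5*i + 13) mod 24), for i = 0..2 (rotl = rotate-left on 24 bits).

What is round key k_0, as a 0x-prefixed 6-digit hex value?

K = 0x12E225
k_0 = rotl(K, (5*0+13) mod 24) = rotl(K, 13) = 0x44A25C

0x44A25C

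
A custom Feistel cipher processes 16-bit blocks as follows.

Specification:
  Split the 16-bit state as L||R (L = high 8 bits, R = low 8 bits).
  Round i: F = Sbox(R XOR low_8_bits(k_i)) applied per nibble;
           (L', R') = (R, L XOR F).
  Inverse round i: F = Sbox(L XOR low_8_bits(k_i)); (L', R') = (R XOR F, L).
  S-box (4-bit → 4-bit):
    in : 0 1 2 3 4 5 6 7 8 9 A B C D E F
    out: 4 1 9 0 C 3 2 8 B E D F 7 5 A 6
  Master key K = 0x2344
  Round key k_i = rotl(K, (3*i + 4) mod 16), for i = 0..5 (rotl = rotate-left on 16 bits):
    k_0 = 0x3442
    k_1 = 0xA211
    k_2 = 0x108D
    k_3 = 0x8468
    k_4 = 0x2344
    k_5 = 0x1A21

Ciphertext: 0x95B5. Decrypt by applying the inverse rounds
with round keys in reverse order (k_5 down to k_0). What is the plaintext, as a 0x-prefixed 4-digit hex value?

0x6DCA

s_0 = ciphertext = 0x95B5
s_1 = InvRound(s_0, k_5) = 0x4995
s_2 = InvRound(s_1, k_4) = 0xD049
s_3 = InvRound(s_2, k_3) = 0xB2D0
s_4 = InvRound(s_3, k_2) = 0xD6B2
s_5 = InvRound(s_4, k_1) = 0xCAD6
s_6 = InvRound(s_5, k_0) = 0x6DCA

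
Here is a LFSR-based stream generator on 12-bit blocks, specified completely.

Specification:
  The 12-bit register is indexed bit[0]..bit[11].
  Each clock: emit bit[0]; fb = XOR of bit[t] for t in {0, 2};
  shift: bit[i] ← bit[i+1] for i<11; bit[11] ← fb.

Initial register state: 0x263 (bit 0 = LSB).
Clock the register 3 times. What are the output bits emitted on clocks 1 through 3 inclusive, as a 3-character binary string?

reg_0 = 0x263
clock 1: out=1, reg = 0x931
clock 2: out=1, reg = 0xC98
clock 3: out=0, reg = 0x64C

110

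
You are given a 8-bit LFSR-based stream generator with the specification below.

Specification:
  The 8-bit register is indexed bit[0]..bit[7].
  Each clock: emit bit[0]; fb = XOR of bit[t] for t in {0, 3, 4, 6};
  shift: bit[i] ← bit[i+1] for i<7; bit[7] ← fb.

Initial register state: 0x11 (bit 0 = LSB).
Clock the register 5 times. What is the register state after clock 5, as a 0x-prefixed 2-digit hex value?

reg_0 = 0x11
clock 1: out=1, reg = 0x08
clock 2: out=0, reg = 0x84
clock 3: out=0, reg = 0x42
clock 4: out=0, reg = 0xA1
clock 5: out=1, reg = 0xD0

0xD0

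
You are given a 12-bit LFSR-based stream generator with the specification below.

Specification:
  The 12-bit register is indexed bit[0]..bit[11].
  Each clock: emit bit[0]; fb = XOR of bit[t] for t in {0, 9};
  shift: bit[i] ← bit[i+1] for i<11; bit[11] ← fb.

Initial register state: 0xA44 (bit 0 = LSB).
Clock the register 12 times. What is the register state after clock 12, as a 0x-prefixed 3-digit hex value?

reg_0 = 0xA44
clock 1: out=0, reg = 0xD22
clock 2: out=0, reg = 0x691
clock 3: out=1, reg = 0x348
clock 4: out=0, reg = 0x9A4
clock 5: out=0, reg = 0x4D2
clock 6: out=0, reg = 0x269
clock 7: out=1, reg = 0x134
clock 8: out=0, reg = 0x09A
clock 9: out=0, reg = 0x04D
clock 10: out=1, reg = 0x826
clock 11: out=0, reg = 0x413
clock 12: out=1, reg = 0xA09

0xA09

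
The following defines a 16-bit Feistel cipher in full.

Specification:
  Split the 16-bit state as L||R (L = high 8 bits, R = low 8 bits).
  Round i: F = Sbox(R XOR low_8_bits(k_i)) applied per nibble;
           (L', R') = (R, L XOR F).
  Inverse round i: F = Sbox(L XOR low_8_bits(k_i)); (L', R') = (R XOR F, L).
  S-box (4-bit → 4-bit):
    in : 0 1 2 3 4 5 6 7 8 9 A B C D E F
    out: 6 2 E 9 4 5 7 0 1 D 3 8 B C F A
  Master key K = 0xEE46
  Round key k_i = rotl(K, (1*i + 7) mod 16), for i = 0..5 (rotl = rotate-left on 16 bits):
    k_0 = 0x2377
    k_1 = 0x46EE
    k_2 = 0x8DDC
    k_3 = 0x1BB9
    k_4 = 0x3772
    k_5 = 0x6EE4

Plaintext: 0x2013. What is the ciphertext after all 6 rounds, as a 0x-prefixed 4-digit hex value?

s_0 = plaintext = 0x2013
s_1 = Round(s_0, k_0) = 0x1354
s_2 = Round(s_1, k_1) = 0x5490
s_3 = Round(s_2, k_2) = 0x901F
s_4 = Round(s_3, k_3) = 0x1FA7
s_5 = Round(s_4, k_4) = 0xA7DA
s_6 = Round(s_5, k_5) = 0xDA38

0xDA38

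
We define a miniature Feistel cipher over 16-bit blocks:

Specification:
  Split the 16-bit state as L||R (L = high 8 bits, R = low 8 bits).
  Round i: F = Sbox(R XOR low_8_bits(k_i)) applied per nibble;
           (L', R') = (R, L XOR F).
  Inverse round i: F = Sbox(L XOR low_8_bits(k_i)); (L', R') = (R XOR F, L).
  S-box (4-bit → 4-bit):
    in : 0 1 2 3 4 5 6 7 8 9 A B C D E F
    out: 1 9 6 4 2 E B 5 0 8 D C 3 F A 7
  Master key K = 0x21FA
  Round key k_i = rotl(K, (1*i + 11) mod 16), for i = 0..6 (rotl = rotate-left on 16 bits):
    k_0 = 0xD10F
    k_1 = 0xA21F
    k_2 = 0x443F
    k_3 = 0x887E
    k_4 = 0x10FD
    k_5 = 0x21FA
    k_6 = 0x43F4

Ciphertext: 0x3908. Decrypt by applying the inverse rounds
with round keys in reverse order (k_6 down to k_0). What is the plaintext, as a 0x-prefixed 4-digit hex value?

s_0 = ciphertext = 0x3908
s_1 = InvRound(s_0, k_6) = 0x3739
s_2 = InvRound(s_1, k_5) = 0x0637
s_3 = InvRound(s_2, k_4) = 0x4B06
s_4 = InvRound(s_3, k_3) = 0x484B
s_5 = InvRound(s_4, k_2) = 0x1E48
s_6 = InvRound(s_5, k_1) = 0x511E
s_7 = InvRound(s_6, k_0) = 0xF451

0xF451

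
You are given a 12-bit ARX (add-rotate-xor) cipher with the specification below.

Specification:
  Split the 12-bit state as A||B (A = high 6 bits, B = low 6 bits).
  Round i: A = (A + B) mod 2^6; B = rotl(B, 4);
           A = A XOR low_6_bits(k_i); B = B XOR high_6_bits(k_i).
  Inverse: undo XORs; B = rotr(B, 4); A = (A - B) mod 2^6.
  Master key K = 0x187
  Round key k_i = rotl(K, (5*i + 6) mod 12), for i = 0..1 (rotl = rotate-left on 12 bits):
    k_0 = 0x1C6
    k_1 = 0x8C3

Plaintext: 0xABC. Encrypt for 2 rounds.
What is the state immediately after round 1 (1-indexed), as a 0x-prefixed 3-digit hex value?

0x808

s_0 = plaintext = 0xABC
s_1 = Round(s_0, k_0) = 0x808
s_2 = Round(s_1, k_1) = 0xAE1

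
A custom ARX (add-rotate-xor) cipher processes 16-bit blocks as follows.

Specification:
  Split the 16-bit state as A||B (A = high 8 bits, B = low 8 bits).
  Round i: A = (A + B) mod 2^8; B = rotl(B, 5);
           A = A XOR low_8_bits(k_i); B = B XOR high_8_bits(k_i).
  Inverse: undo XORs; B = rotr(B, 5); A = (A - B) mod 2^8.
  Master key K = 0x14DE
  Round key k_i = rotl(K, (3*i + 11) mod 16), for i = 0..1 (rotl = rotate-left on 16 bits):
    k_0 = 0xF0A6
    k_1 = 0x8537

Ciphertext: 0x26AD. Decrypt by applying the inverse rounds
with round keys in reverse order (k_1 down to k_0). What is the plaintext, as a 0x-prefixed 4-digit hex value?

0xE98D

s_0 = ciphertext = 0x26AD
s_1 = InvRound(s_0, k_1) = 0xD041
s_2 = InvRound(s_1, k_0) = 0xE98D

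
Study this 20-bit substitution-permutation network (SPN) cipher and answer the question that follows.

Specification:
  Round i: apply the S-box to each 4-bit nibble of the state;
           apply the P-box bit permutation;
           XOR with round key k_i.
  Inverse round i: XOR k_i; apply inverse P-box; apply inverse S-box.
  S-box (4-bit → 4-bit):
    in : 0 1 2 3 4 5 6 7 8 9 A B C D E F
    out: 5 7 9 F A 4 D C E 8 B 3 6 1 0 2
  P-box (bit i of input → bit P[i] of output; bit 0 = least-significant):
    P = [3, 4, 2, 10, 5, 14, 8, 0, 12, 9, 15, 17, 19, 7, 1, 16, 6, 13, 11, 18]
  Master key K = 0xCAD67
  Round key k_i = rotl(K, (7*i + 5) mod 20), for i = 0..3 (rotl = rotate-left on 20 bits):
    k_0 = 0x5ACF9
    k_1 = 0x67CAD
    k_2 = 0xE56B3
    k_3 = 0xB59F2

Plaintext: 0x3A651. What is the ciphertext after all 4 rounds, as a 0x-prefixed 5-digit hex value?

s_0 = plaintext = 0x3A651
s_1 = Round(s_0, k_0) = 0xA1525
s_2 = Round(s_1, k_1) = 0xADC4A
s_3 = Round(s_2, k_2) = 0x2B0EA
s_4 = Round(s_3, k_3) = 0x7CD2A

0x7CD2A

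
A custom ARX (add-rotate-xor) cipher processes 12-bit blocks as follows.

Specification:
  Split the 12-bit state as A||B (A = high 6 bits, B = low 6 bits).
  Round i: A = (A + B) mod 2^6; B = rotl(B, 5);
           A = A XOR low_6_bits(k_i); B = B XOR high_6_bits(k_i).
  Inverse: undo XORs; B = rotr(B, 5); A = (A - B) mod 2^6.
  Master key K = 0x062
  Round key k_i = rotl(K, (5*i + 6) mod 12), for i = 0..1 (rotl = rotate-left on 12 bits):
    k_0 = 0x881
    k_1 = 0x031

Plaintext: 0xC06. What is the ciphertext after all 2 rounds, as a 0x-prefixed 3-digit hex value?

0xA70

s_0 = plaintext = 0xC06
s_1 = Round(s_0, k_0) = 0xDE1
s_2 = Round(s_1, k_1) = 0xA70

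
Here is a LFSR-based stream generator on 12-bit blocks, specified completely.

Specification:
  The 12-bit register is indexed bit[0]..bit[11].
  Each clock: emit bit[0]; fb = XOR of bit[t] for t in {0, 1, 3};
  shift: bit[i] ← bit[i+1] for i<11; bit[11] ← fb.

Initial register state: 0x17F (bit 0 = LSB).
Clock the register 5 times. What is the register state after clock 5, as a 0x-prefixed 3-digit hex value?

reg_0 = 0x17F
clock 1: out=1, reg = 0x8BF
clock 2: out=1, reg = 0xC5F
clock 3: out=1, reg = 0xE2F
clock 4: out=1, reg = 0xF17
clock 5: out=1, reg = 0x78B

0x78B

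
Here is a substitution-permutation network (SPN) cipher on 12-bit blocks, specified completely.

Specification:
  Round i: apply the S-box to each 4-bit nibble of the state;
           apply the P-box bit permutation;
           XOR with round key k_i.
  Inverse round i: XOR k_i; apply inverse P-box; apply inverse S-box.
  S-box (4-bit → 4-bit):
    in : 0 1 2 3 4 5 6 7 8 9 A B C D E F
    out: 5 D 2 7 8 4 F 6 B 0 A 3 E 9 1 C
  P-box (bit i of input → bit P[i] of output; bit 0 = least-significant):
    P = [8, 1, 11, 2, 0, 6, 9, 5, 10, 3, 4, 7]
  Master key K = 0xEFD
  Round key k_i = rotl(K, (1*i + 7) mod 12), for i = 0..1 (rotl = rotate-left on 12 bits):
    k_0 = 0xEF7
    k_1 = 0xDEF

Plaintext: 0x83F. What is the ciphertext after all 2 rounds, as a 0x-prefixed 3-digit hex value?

0xBB8

s_0 = plaintext = 0x83F
s_1 = Round(s_0, k_0) = 0x03A
s_2 = Round(s_1, k_1) = 0xBB8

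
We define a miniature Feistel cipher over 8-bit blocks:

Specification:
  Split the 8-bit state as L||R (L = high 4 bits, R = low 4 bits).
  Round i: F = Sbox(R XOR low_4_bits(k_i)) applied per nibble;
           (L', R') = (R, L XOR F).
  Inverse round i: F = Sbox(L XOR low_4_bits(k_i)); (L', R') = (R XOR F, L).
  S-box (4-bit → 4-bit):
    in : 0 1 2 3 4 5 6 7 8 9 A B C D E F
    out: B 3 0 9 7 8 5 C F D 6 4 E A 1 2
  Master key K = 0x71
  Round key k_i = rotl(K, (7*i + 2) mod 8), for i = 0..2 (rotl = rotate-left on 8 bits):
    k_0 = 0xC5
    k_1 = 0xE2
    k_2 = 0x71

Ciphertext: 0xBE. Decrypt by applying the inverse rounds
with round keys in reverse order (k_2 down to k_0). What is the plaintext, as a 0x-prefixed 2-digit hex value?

0x7D

s_0 = ciphertext = 0xBE
s_1 = InvRound(s_0, k_2) = 0x8B
s_2 = InvRound(s_1, k_1) = 0xD8
s_3 = InvRound(s_2, k_0) = 0x7D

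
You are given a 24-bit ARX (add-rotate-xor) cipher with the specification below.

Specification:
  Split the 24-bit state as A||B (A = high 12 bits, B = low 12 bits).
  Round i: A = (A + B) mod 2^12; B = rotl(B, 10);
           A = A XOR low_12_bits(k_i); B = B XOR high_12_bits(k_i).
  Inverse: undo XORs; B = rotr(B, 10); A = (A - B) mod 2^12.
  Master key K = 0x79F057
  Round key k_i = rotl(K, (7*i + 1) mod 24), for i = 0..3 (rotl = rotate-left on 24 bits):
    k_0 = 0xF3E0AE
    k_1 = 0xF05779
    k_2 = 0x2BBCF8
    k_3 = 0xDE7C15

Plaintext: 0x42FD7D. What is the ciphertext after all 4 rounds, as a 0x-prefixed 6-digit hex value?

0xCDECD8

s_0 = plaintext = 0x42FD7D
s_1 = Round(s_0, k_0) = 0x102861
s_2 = Round(s_1, k_1) = 0xE1A91D
s_3 = Round(s_2, k_2) = 0xBCF4FC
s_4 = Round(s_3, k_3) = 0xCDECD8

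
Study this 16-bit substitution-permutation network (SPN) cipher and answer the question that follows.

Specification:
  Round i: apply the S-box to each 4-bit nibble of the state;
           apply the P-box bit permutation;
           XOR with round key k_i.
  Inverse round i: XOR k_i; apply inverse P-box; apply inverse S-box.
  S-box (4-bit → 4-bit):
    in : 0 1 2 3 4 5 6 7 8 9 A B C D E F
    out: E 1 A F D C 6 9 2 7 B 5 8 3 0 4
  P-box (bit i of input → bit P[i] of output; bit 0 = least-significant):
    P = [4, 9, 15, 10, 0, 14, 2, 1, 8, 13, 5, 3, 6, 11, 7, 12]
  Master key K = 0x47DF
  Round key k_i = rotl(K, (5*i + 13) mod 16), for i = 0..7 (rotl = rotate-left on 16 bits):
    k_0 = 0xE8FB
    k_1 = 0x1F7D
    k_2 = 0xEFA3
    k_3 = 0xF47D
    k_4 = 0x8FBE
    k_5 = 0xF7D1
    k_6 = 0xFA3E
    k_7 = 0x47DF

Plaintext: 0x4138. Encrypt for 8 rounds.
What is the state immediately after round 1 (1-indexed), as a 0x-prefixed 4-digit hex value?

s_0 = plaintext = 0x4138
s_1 = Round(s_0, k_0) = 0xBB3C
s_2 = Round(s_1, k_1) = 0x5A9A
s_3 = Round(s_2, k_2) = 0x983E
s_4 = Round(s_3, k_3) = 0x9CBA
s_5 = Round(s_4, k_4) = 0x8163
s_6 = Round(s_5, k_5) = 0x38C5
s_7 = Round(s_6, k_6) = 0x46FC
s_8 = Round(s_7, k_7) = 0x733B

0xBB3C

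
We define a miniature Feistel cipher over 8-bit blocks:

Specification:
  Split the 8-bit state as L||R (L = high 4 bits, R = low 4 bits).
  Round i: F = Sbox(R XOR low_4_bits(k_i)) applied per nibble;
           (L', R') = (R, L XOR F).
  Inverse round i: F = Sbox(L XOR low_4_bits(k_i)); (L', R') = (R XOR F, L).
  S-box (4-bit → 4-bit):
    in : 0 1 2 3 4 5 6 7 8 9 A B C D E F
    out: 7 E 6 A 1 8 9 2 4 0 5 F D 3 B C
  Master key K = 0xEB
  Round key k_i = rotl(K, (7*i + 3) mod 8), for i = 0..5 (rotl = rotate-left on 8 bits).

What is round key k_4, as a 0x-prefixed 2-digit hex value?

0xF5

K = 0xEB
k_0 = rotl(K, (7*0+3) mod 8) = rotl(K, 3) = 0x5F
k_1 = rotl(K, (7*1+3) mod 8) = rotl(K, 2) = 0xAF
k_2 = rotl(K, (7*2+3) mod 8) = rotl(K, 1) = 0xD7
k_3 = rotl(K, (7*3+3) mod 8) = rotl(K, 0) = 0xEB
k_4 = rotl(K, (7*4+3) mod 8) = rotl(K, 7) = 0xF5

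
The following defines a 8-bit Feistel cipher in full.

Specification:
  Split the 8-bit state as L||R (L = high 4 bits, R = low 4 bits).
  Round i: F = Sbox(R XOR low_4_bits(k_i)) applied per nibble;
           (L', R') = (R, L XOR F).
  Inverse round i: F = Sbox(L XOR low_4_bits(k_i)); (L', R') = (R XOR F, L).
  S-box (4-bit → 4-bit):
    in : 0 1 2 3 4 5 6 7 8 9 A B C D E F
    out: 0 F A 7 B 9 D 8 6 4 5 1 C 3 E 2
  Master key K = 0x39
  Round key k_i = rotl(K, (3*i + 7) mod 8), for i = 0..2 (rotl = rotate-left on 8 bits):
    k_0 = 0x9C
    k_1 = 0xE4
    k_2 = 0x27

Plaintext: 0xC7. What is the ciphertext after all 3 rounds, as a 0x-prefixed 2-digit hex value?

0x36

s_0 = plaintext = 0xC7
s_1 = Round(s_0, k_0) = 0x7D
s_2 = Round(s_1, k_1) = 0xD3
s_3 = Round(s_2, k_2) = 0x36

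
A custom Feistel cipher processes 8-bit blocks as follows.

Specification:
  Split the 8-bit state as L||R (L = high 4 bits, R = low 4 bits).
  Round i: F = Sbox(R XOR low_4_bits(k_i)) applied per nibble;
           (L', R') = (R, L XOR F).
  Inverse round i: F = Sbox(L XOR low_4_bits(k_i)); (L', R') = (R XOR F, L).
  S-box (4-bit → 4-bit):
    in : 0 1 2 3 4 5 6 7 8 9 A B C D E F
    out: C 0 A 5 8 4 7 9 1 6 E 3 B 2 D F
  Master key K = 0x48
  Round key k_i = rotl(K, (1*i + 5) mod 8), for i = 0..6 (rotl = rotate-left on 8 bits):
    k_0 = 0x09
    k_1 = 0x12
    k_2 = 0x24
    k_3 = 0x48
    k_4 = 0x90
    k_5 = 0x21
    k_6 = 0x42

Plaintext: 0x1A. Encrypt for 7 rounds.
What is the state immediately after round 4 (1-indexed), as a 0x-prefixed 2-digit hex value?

s_0 = plaintext = 0x1A
s_1 = Round(s_0, k_0) = 0xA4
s_2 = Round(s_1, k_1) = 0x4D
s_3 = Round(s_2, k_2) = 0xD2
s_4 = Round(s_3, k_3) = 0x23
s_5 = Round(s_4, k_4) = 0x37
s_6 = Round(s_5, k_5) = 0x74
s_7 = Round(s_6, k_6) = 0x40

0x23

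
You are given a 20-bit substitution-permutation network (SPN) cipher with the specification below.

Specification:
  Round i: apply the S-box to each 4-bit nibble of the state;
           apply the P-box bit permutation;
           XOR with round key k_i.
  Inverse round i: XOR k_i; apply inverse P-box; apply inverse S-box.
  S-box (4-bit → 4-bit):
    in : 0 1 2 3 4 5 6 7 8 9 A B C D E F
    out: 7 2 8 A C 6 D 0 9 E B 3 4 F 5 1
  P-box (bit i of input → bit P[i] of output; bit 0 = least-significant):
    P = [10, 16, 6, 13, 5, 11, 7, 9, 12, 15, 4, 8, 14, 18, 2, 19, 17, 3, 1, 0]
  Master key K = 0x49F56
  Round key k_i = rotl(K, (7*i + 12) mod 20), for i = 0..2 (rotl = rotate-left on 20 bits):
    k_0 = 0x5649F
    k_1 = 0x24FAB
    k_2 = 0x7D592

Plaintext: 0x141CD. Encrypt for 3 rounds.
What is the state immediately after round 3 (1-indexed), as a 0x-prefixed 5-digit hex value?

s_0 = plaintext = 0x141CD
s_1 = Round(s_0, k_0) = 0xCC053
s_2 = Round(s_1, k_1) = 0x3F73D
s_3 = Round(s_2, k_2) = 0x6BBDB

0x6BBDB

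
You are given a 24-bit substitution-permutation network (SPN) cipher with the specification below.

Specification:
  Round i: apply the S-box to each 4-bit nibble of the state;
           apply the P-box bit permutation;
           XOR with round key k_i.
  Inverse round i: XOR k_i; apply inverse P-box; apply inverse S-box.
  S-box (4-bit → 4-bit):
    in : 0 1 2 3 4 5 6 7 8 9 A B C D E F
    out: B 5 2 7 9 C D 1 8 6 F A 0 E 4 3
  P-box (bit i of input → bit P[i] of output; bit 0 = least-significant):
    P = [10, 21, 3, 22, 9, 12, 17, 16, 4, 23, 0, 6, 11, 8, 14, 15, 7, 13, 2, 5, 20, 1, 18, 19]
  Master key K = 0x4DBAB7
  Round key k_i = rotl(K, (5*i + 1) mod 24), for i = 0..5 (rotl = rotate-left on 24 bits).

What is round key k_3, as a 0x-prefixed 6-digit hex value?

0xB74DBA

K = 0x4DBAB7
k_0 = rotl(K, (5*0+1) mod 24) = rotl(K, 1) = 0x9B756E
k_1 = rotl(K, (5*1+1) mod 24) = rotl(K, 6) = 0x6EADD3
k_2 = rotl(K, (5*2+1) mod 24) = rotl(K, 11) = 0xD5BA6D
k_3 = rotl(K, (5*3+1) mod 24) = rotl(K, 16) = 0xB74DBA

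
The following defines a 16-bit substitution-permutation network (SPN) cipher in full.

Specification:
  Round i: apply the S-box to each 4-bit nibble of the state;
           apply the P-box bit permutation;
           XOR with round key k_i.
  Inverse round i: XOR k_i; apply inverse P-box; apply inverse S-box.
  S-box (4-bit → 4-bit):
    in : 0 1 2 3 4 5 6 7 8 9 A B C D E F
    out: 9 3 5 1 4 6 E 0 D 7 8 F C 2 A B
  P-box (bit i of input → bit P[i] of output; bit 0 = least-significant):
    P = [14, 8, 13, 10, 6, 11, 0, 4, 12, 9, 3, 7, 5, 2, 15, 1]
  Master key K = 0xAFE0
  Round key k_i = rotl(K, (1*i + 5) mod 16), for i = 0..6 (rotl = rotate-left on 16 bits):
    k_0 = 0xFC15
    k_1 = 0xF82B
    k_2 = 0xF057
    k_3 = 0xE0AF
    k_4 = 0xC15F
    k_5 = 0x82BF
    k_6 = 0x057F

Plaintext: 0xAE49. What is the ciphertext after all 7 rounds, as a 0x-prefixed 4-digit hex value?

0x590C

s_0 = plaintext = 0xAE49
s_1 = Round(s_0, k_0) = 0x9F96
s_2 = Round(s_1, k_1) = 0x47CE
s_3 = Round(s_2, k_2) = 0x7546
s_4 = Round(s_3, k_3) = 0xC7A6
s_5 = Round(s_4, k_4) = 0x644D
s_6 = Round(s_5, k_5) = 0x03B0
s_7 = Round(s_6, k_6) = 0x590C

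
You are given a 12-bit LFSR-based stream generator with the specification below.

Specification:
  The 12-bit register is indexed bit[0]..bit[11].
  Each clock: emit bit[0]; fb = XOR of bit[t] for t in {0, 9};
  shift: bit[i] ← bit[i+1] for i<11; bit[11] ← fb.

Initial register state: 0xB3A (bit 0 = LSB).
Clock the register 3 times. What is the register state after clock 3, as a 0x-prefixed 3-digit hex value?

0xF67

reg_0 = 0xB3A
clock 1: out=0, reg = 0xD9D
clock 2: out=1, reg = 0xECE
clock 3: out=0, reg = 0xF67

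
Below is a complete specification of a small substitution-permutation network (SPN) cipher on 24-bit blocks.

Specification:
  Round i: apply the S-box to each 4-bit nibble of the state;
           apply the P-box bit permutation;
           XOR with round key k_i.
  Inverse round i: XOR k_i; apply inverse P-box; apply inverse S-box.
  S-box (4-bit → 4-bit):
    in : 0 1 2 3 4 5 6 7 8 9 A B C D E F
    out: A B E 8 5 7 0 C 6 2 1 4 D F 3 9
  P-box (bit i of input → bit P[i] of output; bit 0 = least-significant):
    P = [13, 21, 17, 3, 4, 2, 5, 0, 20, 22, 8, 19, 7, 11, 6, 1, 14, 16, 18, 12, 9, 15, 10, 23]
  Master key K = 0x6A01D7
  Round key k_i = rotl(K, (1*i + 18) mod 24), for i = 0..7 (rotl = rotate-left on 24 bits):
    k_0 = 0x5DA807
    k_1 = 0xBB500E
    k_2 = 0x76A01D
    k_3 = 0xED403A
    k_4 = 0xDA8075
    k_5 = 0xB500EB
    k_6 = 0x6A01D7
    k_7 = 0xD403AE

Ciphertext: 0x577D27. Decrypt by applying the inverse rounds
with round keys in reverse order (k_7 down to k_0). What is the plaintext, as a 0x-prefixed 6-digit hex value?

0x749DFE

s_0 = ciphertext = 0x577D27
s_1 = InvRound(s_0, k_7) = 0xC1E63C
s_2 = InvRound(s_1, k_6) = 0xDEC77D
s_3 = InvRound(s_2, k_5) = 0x5EF2E8
s_4 = InvRound(s_3, k_4) = 0xFCA61F
s_5 = InvRound(s_4, k_3) = 0x5E6A2A
s_6 = InvRound(s_5, k_2) = 0xEA03D9
s_7 = InvRound(s_6, k_1) = 0xA1C516
s_8 = InvRound(s_7, k_0) = 0x749DFE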